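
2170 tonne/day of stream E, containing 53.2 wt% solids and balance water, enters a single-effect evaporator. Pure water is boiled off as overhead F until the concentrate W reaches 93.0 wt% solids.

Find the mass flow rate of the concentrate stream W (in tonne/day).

1241 tonne/day

solids is conserved: 2170×0.532 = 1154.4 tonne/day all reports to the concentrate.
Concentrate = 1154.4/(target fraction) = 1241.3 tonne/day.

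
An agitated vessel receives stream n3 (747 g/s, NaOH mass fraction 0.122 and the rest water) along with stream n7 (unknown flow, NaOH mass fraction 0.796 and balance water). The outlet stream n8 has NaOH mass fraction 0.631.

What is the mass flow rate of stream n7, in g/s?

Let n7 be the unknown flow. Total out = 747 + n7.
NaOH balance: 91.134 + 0.796·n7 = 0.631·(747 + n7)
(0.796 − 0.631)·n7 = 0.631×747 − 91.134 = 380.22
n7 = 380.22 / 0.165 = 2304.4 g/s

2304 g/s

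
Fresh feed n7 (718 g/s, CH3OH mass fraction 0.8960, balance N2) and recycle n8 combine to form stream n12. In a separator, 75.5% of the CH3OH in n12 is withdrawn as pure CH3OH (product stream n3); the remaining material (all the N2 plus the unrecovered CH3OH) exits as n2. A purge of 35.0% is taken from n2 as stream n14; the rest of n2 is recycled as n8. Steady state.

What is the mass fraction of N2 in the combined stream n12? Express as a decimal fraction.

0.2180

N2 enters only via n7 and leaves only via the purge: 718×0.104 = 0.350×(N2 in n2), and the separator passes all N2, so N2 in n12 = N2 in n2 = 213.35 g/s.
CH3OH in n12: m_A = 718×0.896 + (1−0.350)·(1−0.755)·m_A, so m_A = 643.33/0.8407 = 765.18 g/s.
n12 = 765.18 + 213.35 = 978.53 g/s.
N2 fraction in n12 = 213.35/978.53 = 0.2180.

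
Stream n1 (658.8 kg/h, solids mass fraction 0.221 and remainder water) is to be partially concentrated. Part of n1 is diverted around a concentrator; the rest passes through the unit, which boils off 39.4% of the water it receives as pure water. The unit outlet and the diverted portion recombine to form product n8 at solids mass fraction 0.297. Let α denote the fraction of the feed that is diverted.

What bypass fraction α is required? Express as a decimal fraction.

All 658.8×0.221 = 145.59 kg/h of solids reaches n8, so n8 = 145.59/0.297 = 490.22 kg/h and vapour = 168.58 kg/h.
The evaporator receives (1−α)·658.8 of feed at 0.779 water and removes 0.394 of that water:
0.394×0.779×(1−α)×658.8 = 168.58
(1−α) = 168.58/202.2 = 0.8337;  α = 0.1663.

0.166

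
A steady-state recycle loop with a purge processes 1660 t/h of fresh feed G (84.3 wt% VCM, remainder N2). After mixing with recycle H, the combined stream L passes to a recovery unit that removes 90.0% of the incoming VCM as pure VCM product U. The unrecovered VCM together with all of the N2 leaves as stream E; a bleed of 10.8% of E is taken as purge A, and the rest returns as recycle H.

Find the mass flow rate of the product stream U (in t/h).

1383 t/h

VCM in L: m_A = 1660×0.843 + (1−0.108)·(1−0.900)·m_A, so m_A = 1399.4/0.9108 = 1536.4 t/h.
Product U = 0.900×1536.4 = 1382.8 t/h.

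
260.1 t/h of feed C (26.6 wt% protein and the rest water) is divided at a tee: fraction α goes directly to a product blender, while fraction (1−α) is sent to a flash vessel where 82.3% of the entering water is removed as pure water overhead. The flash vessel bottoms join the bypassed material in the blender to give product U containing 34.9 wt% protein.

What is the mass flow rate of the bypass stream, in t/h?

157.7 t/h

All 260.1×0.266 = 69.187 t/h of protein reaches U, so U = 69.187/0.349 = 198.24 t/h and vapour = 61.858 t/h.
The evaporator receives (1−α)·260.1 of feed at 0.734 water and removes 0.823 of that water:
0.823×0.734×(1−α)×260.1 = 61.858
(1−α) = 61.858/157.12 = 0.3937;  α = 0.6063.
Bypass flow = 0.6063×260.1 = 157.7 t/h.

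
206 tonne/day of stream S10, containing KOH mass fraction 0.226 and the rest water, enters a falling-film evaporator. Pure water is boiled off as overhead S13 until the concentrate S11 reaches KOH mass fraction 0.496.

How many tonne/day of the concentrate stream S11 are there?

93.86 tonne/day

KOH is conserved: 206×0.226 = 46.556 tonne/day all reports to the concentrate.
Concentrate = 46.556/(target fraction) = 93.863 tonne/day.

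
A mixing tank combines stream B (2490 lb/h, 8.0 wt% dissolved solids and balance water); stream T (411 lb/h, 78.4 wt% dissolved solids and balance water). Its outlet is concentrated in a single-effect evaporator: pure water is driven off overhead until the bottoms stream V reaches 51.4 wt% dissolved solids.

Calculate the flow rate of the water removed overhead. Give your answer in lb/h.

1887 lb/h

dissolved solids entering = 2490×0.080 + 411×0.784 = 521.42 lb/h.
All dissolved solids reports to V, so V = 521.42/0.514 = 1014.4 lb/h.
Total feed = 2901 lb/h; overhead = 2901 − 1014.4 = 1886.6 lb/h.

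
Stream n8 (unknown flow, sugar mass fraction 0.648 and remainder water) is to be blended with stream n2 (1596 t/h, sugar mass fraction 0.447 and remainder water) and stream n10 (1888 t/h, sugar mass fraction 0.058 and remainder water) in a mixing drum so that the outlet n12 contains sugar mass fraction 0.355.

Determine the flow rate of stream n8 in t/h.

Let n8 be the unknown flow. Total out = 3484 + n8.
sugar balance: 822.92 + 0.648·n8 = 0.355·(3484 + n8)
(0.648 − 0.355)·n8 = 0.355×3484 − 822.92 = 413.9
n8 = 413.9 / 0.293 = 1412.6 t/h

1413 t/h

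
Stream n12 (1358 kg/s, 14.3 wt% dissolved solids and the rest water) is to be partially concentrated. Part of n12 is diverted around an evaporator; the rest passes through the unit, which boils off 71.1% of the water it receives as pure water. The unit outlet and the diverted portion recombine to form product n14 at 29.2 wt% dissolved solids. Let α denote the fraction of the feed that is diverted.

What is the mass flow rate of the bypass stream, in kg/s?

All 1358×0.143 = 194.19 kg/s of dissolved solids reaches n14, so n14 = 194.19/0.292 = 665.05 kg/s and vapour = 692.95 kg/s.
The evaporator receives (1−α)·1358 of feed at 0.857 water and removes 0.711 of that water:
0.711×0.857×(1−α)×1358 = 692.95
(1−α) = 692.95/827.47 = 0.8374;  α = 0.1626.
Bypass flow = 0.1626×1358 = 220.76 kg/s.

220.8 kg/s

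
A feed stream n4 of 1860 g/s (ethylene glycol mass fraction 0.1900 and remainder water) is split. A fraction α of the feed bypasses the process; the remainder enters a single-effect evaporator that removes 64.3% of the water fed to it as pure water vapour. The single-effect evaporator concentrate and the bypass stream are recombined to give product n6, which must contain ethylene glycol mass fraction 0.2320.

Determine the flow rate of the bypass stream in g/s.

1213 g/s

All 1860×0.190 = 353.4 g/s of ethylene glycol reaches n6, so n6 = 353.4/0.232 = 1523.3 g/s and vapour = 336.72 g/s.
The evaporator receives (1−α)·1860 of feed at 0.810 water and removes 0.643 of that water:
0.643×0.810×(1−α)×1860 = 336.72
(1−α) = 336.72/968.74 = 0.3476;  α = 0.6524.
Bypass flow = 0.6524×1860 = 1213.5 g/s.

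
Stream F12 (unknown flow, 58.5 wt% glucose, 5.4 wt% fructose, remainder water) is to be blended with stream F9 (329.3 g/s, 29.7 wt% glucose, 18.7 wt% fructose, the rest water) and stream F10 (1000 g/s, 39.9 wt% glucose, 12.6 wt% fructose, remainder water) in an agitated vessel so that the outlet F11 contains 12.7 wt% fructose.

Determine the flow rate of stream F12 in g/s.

257 g/s

Let F12 be the unknown flow. Total out = 1329.3 + F12.
fructose balance: 187.58 + 0.054·F12 = 0.127·(1329.3 + F12)
(0.054 − 0.127)·F12 = 0.127×1329.3 − 187.58 = -18.758
F12 = -18.758 / -0.073 = 256.96 g/s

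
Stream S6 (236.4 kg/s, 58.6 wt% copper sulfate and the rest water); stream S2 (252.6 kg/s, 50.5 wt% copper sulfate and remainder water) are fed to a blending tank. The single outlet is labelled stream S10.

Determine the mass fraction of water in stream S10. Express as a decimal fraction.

0.4558

Total flow out = 236.4 + 252.6 = 489 kg/s.
water in = 236.4×0.414 + 252.6×0.495 = 222.91 kg/s.
water mass fraction in S10 = 222.91/489 = 0.4558.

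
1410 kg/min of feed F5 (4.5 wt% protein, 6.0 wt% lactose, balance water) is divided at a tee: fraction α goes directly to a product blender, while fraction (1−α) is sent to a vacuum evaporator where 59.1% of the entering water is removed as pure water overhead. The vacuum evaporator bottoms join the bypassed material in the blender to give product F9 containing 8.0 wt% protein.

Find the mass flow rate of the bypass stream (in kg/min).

All 1410×0.045 = 63.45 kg/min of protein reaches F9, so F9 = 63.45/0.080 = 793.12 kg/min and vapour = 616.88 kg/min.
The evaporator receives (1−α)·1410 of feed at 0.895 water and removes 0.591 of that water:
0.591×0.895×(1−α)×1410 = 616.88
(1−α) = 616.88/745.81 = 0.8271;  α = 0.1729.
Bypass flow = 0.1729×1410 = 243.76 kg/min.

243.8 kg/min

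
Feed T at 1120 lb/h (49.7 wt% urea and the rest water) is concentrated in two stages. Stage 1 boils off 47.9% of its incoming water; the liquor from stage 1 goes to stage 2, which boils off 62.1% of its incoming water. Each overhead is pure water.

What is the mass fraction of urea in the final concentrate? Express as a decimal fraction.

0.8334

water in feed = 1120×0.503 = 563.36 lb/h.
After stage 1: water left = (1−0.479)×563.36 = 293.51; stream total = 850.15 lb/h.
After stage 2: water left = (1−0.621)×293.51 = 111.24; final concentrate = 667.88 lb/h.
urea fraction = 556.64/667.88 = 0.8334.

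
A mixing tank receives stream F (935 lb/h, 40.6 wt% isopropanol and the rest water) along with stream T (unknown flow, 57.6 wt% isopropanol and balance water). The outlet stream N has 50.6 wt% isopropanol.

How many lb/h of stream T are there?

1336 lb/h

Let T be the unknown flow. Total out = 935 + T.
isopropanol balance: 379.61 + 0.576·T = 0.506·(935 + T)
(0.576 − 0.506)·T = 0.506×935 − 379.61 = 93.5
T = 93.5 / 0.070 = 1335.7 lb/h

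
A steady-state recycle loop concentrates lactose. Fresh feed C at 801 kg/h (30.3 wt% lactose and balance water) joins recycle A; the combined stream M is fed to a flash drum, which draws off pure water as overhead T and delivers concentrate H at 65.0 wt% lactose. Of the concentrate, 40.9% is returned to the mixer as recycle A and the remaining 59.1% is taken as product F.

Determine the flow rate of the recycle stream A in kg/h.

Overall lactose balance (none leaves overhead): lactose in fresh feed = lactose in product, i.e. 801×0.303 = (1−0.409)·H·0.650.
H = 242.7/(0.650×0.591) = 631.79 kg/h.
Recycle A = 0.409×631.79 = 258.4 kg/h.

258.4 kg/h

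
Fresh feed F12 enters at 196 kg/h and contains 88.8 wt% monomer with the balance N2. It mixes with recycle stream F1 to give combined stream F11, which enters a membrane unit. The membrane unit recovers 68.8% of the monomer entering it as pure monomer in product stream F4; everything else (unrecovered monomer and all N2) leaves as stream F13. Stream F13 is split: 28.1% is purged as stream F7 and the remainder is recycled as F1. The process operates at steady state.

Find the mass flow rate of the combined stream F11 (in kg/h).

N2 enters only via F12 and leaves only via the purge: 196×0.112 = 0.281×(N2 in F13), and the membrane unit passes all N2, so N2 in F11 = N2 in F13 = 78.121 kg/h.
monomer in F11: m_A = 196×0.888 + (1−0.281)·(1−0.688)·m_A, so m_A = 174.05/0.7757 = 224.38 kg/h.
F11 = 224.38 + 78.121 = 302.5 kg/h.

302.5 kg/h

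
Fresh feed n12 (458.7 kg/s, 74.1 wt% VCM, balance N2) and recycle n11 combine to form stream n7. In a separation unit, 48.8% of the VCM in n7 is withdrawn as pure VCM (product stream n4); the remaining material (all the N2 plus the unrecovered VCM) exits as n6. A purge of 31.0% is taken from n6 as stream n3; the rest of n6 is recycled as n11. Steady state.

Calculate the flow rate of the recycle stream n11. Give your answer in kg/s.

450.1 kg/s

N2 enters only via n12 and leaves only via the purge: 458.7×0.259 = 0.310×(N2 in n6), and the separation unit passes all N2, so N2 in n7 = N2 in n6 = 383.24 kg/s.
VCM in n7: m_A = 458.7×0.741 + (1−0.310)·(1−0.488)·m_A, so m_A = 339.9/0.6467 = 525.57 kg/s.
n6 = (1−0.488)×525.57 + 383.24 = 652.33 kg/s.
Recycle n11 = (1−0.310)×652.33 = 450.11 kg/s.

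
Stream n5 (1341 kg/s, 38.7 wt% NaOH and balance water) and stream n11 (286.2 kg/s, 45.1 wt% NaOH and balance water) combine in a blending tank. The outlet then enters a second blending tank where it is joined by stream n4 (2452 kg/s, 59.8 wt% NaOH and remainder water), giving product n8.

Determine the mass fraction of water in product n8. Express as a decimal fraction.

0.4817

Overall, product flow = 4079.2 kg/s.
water in = 1341×0.613 + 286.2×0.549 + 2452×0.402 = 1964.9 kg/s.
water fraction in n8 = 0.4817.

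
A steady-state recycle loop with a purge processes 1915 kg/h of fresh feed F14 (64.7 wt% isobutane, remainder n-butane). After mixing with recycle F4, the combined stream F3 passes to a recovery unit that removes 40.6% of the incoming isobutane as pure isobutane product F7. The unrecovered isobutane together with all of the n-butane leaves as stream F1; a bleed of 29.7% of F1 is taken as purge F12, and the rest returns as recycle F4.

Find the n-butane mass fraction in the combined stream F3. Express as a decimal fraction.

n-butane enters only via F14 and leaves only via the purge: 1915×0.353 = 0.297×(n-butane in F1), and the recovery unit passes all n-butane, so n-butane in F3 = n-butane in F1 = 2276.1 kg/h.
isobutane in F3: m_A = 1915×0.647 + (1−0.297)·(1−0.406)·m_A, so m_A = 1239/0.5824 = 2127.3 kg/h.
F3 = 2127.3 + 2276.1 = 4403.4 kg/h.
n-butane fraction in F3 = 2276.1/4403.4 = 0.517.

0.517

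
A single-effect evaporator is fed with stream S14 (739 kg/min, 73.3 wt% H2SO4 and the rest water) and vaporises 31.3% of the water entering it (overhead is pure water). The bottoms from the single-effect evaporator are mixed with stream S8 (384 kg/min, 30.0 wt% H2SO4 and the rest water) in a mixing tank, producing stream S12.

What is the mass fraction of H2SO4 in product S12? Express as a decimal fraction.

Vapour removed = 0.313×0.267×739 = 61.759 kg/min; concentrate = 677.24 kg/min.
H2SO4 reaching the mixer = 541.69 (from concentrate) + 384×0.300 = 656.89 kg/min.
Product flow = 677.24 + 384 = 1061.2 kg/min; H2SO4 fraction = 0.619.

0.619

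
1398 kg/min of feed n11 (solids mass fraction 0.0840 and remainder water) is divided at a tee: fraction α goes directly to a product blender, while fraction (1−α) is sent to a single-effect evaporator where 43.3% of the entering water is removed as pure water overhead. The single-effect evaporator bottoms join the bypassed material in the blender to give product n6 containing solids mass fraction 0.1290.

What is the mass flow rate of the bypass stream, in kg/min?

All 1398×0.084 = 117.43 kg/min of solids reaches n6, so n6 = 117.43/0.129 = 910.33 kg/min and vapour = 487.67 kg/min.
The evaporator receives (1−α)·1398 of feed at 0.916 water and removes 0.433 of that water:
0.433×0.916×(1−α)×1398 = 487.67
(1−α) = 487.67/554.49 = 0.8795;  α = 0.1205.
Bypass flow = 0.1205×1398 = 168.45 kg/min.

168.4 kg/min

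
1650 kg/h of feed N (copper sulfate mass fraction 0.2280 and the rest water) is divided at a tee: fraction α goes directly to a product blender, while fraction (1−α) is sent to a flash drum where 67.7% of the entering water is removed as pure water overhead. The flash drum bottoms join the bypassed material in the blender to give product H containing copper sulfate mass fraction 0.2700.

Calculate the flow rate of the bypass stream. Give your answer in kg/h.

1159 kg/h

All 1650×0.228 = 376.2 kg/h of copper sulfate reaches H, so H = 376.2/0.270 = 1393.3 kg/h and vapour = 256.67 kg/h.
The evaporator receives (1−α)·1650 of feed at 0.772 water and removes 0.677 of that water:
0.677×0.772×(1−α)×1650 = 256.67
(1−α) = 256.67/862.36 = 0.2976;  α = 0.7024.
Bypass flow = 0.7024×1650 = 1158.9 kg/h.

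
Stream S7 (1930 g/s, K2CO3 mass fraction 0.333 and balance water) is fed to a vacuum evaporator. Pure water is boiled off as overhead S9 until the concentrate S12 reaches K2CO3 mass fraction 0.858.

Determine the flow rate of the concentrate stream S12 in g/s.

749.1 g/s

K2CO3 is conserved: 1930×0.333 = 642.69 g/s all reports to the concentrate.
Concentrate = 642.69/(target fraction) = 749.06 g/s.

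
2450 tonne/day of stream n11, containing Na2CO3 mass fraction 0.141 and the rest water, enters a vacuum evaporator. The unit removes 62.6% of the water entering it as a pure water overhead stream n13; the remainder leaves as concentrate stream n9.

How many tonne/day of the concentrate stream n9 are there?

1133 tonne/day

water entering = 2450×0.859 = 2104.6 tonne/day; overhead removed = 0.626×2104.6 = 1317.4 tonne/day.
Concentrate = 2450 − 1317.4 = 1132.6 tonne/day.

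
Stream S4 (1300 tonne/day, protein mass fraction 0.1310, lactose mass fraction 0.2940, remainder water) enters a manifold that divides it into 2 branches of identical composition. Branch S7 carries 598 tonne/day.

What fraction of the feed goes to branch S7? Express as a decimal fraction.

0.460

Fraction to S7 = 598/1300 = 0.4600.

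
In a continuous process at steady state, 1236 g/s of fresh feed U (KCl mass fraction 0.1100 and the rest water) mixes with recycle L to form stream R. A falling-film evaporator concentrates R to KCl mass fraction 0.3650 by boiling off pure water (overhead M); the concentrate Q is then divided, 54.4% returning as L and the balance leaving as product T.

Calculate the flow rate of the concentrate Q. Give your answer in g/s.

816.9 g/s

Overall KCl balance (none leaves overhead): KCl in fresh feed = KCl in product, i.e. 1236×0.110 = (1−0.544)·Q·0.365.
Q = 135.96/(0.365×0.456) = 816.87 g/s.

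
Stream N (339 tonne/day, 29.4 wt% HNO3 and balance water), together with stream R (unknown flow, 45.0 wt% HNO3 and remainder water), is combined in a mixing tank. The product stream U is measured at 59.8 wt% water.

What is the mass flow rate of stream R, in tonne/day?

762.8 tonne/day

Let R be the unknown flow. Total out = 339 + R.
water balance: 239.33 + 0.550·R = 0.598·(339 + R)
(0.550 − 0.598)·R = 0.598×339 − 239.33 = -36.612
R = -36.612 / -0.048 = 762.75 tonne/day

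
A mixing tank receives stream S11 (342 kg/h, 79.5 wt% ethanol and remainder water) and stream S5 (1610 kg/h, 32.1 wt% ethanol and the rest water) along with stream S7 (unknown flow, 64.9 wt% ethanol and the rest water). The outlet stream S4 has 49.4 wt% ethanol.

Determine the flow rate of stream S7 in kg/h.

Let S7 be the unknown flow. Total out = 1952 + S7.
ethanol balance: 788.7 + 0.649·S7 = 0.494·(1952 + S7)
(0.649 − 0.494)·S7 = 0.494×1952 − 788.7 = 175.59
S7 = 175.59 / 0.155 = 1132.8 kg/h

1133 kg/h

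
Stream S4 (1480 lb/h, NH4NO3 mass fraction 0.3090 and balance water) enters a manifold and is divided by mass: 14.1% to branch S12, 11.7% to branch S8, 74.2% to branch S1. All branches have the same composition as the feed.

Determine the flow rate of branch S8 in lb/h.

173.2 lb/h

Branch S8 flow = 0.117×1480 = 173.16 lb/h.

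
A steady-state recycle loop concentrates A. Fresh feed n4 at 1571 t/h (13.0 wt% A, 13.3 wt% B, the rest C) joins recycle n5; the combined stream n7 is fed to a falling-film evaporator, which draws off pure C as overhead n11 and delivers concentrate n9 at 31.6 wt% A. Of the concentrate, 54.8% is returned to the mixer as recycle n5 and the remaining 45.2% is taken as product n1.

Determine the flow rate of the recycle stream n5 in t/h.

783.6 t/h

Overall A balance (none leaves overhead): A in fresh feed = A in product, i.e. 1571×0.130 = (1−0.548)·n9·0.316.
n9 = 204.23/(0.316×0.452) = 1429.9 t/h.
Recycle n5 = 0.548×1429.9 = 783.56 t/h.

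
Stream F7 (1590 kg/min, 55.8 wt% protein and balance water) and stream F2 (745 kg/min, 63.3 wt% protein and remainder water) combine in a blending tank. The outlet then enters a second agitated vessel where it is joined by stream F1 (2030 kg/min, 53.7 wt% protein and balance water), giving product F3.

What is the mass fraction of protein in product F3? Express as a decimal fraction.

Overall, product flow = 4365 kg/min.
protein in = 1590×0.558 + 745×0.633 + 2030×0.537 = 2448.9 kg/min.
protein fraction in F3 = 0.561.

0.561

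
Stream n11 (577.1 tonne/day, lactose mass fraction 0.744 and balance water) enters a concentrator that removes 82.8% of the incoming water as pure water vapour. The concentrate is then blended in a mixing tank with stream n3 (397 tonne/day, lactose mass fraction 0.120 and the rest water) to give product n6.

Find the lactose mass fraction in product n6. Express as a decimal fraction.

0.560

Vapour removed = 0.828×0.256×577.1 = 122.33 tonne/day; concentrate = 454.77 tonne/day.
lactose reaching the mixer = 429.36 (from concentrate) + 397×0.120 = 477 tonne/day.
Product flow = 454.77 + 397 = 851.77 tonne/day; lactose fraction = 0.560.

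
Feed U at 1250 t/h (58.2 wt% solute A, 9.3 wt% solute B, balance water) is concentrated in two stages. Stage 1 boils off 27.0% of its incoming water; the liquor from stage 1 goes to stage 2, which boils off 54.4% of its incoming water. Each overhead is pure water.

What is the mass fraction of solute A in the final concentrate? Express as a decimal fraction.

water in feed = 1250×0.325 = 406.25 t/h.
After stage 1: water left = (1−0.270)×406.25 = 296.56; stream total = 1140.3 t/h.
After stage 2: water left = (1−0.544)×296.56 = 135.23; final concentrate = 978.98 t/h.
solute A fraction = 727.5/978.98 = 0.743.

0.743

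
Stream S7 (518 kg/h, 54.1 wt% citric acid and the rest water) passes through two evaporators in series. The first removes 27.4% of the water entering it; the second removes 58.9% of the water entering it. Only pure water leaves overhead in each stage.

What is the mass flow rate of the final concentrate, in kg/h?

351.2 kg/h

water in feed = 518×0.459 = 237.76 kg/h.
After stage 1: water left = (1−0.274)×237.76 = 172.62; stream total = 452.85 kg/h.
After stage 2: water left = (1−0.589)×172.62 = 70.945; final concentrate = 351.18 kg/h.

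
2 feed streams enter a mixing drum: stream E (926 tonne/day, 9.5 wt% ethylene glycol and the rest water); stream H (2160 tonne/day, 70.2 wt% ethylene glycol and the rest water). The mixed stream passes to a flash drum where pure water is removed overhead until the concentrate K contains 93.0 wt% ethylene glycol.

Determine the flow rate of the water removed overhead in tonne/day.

1361 tonne/day

ethylene glycol entering = 926×0.095 + 2160×0.702 = 1604.3 tonne/day.
All ethylene glycol reports to K, so K = 1604.3/0.930 = 1725 tonne/day.
Total feed = 3086 tonne/day; overhead = 3086 − 1725 = 1361 tonne/day.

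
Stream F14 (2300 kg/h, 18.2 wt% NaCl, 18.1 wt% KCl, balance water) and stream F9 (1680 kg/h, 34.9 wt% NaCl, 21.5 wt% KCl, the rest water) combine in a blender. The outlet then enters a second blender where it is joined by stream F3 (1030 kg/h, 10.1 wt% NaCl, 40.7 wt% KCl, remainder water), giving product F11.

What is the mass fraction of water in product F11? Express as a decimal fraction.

Overall, product flow = 5010 kg/h.
water in = 2300×0.637 + 1680×0.436 + 1030×0.492 = 2704.3 kg/h.
water fraction in F11 = 0.5398.

0.5398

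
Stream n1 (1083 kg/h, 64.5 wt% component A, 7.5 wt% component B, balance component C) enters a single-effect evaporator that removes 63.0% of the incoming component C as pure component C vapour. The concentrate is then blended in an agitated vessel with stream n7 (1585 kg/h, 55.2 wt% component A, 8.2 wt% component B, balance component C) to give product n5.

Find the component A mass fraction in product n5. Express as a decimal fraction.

0.635

Vapour removed = 0.630×0.280×1083 = 191.04 kg/h; concentrate = 891.96 kg/h.
component A reaching the mixer = 698.53 (from concentrate) + 1585×0.552 = 1573.5 kg/h.
Product flow = 891.96 + 1585 = 2477 kg/h; component A fraction = 0.635.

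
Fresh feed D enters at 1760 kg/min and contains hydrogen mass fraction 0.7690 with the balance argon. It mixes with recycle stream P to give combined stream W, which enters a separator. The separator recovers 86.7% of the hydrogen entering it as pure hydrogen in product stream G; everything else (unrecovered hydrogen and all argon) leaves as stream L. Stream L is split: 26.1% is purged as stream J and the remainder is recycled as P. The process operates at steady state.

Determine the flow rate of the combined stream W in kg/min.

argon enters only via D and leaves only via the purge: 1760×0.231 = 0.261×(argon in L), and the separator passes all argon, so argon in W = argon in L = 1557.7 kg/min.
hydrogen in W: m_A = 1760×0.769 + (1−0.261)·(1−0.867)·m_A, so m_A = 1353.4/0.9017 = 1501 kg/min.
W = 1501 + 1557.7 = 3058.7 kg/min.

3059 kg/min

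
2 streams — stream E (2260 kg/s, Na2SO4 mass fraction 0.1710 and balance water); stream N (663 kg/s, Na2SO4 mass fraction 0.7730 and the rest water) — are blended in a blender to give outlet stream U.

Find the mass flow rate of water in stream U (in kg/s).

water out = water in = 2260×0.829 + 663×0.227 = 2024 kg/s.

2024 kg/s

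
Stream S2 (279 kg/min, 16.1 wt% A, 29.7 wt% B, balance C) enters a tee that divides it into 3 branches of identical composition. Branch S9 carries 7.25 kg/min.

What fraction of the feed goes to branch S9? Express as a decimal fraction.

Fraction to S9 = 7.25/279 = 0.0260.

0.026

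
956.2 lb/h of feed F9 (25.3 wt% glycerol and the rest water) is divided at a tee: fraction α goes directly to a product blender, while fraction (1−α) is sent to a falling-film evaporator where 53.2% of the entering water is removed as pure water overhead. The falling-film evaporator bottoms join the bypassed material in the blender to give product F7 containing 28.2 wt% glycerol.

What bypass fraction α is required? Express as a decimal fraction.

All 956.2×0.253 = 241.92 lb/h of glycerol reaches F7, so F7 = 241.92/0.282 = 857.87 lb/h and vapour = 98.333 lb/h.
The evaporator receives (1−α)·956.2 of feed at 0.747 water and removes 0.532 of that water:
0.532×0.747×(1−α)×956.2 = 98.333
(1−α) = 98.333/380 = 0.2588;  α = 0.7412.

0.741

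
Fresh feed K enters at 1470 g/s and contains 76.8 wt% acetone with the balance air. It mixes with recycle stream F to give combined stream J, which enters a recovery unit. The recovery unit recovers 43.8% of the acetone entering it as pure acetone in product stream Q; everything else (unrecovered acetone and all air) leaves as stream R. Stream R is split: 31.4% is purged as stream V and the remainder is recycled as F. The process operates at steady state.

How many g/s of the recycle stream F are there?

1453 g/s

air enters only via K and leaves only via the purge: 1470×0.232 = 0.314×(air in R), and the recovery unit passes all air, so air in J = air in R = 1086.1 g/s.
acetone in J: m_A = 1470×0.768 + (1−0.314)·(1−0.438)·m_A, so m_A = 1129/0.6145 = 1837.3 g/s.
R = (1−0.438)×1837.3 + 1086.1 = 2118.7 g/s.
Recycle F = (1−0.314)×2118.7 = 1453.4 g/s.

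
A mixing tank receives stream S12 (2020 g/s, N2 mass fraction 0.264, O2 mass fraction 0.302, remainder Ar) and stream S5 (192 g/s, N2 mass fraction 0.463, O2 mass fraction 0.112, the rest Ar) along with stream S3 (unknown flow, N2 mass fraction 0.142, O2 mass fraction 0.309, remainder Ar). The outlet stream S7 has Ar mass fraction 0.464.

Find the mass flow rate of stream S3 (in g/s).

801 g/s

Let S3 be the unknown flow. Total out = 2212 + S3.
Ar balance: 958.28 + 0.549·S3 = 0.464·(2212 + S3)
(0.549 − 0.464)·S3 = 0.464×2212 − 958.28 = 68.088
S3 = 68.088 / 0.085 = 801.04 g/s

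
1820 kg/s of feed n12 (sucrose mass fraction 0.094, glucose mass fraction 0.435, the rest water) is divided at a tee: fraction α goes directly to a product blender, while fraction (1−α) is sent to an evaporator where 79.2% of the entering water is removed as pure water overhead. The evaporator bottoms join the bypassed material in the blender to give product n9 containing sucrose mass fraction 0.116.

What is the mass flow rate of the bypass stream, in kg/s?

894.7 kg/s

All 1820×0.094 = 171.08 kg/s of sucrose reaches n9, so n9 = 171.08/0.116 = 1474.8 kg/s and vapour = 345.17 kg/s.
The evaporator receives (1−α)·1820 of feed at 0.471 water and removes 0.792 of that water:
0.792×0.471×(1−α)×1820 = 345.17
(1−α) = 345.17/678.92 = 0.5084;  α = 0.4916.
Bypass flow = 0.4916×1820 = 894.68 kg/s.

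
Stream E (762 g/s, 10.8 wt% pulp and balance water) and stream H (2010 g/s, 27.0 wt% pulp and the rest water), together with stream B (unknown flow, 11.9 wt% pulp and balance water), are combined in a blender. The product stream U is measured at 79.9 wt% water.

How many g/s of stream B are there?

Let B be the unknown flow. Total out = 2772 + B.
water balance: 2147 + 0.881·B = 0.799·(2772 + B)
(0.881 − 0.799)·B = 0.799×2772 − 2147 = 67.824
B = 67.824 / 0.082 = 827.12 g/s

827.1 g/s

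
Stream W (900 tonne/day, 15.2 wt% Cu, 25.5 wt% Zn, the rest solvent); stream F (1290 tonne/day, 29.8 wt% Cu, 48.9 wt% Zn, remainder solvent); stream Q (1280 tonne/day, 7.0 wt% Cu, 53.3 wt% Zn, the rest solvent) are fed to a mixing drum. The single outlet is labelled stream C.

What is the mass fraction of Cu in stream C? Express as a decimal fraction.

Total flow out = 900 + 1290 + 1280 = 3470 tonne/day.
Cu in = 900×0.152 + 1290×0.298 + 1280×0.070 = 610.82 tonne/day.
Cu mass fraction in C = 610.82/3470 = 0.1760.

0.1760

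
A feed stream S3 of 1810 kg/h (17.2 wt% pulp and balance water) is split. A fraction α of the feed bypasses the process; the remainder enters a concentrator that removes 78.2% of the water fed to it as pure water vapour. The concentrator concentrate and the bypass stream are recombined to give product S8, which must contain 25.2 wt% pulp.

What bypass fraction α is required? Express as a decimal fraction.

All 1810×0.172 = 311.32 kg/h of pulp reaches S8, so S8 = 311.32/0.252 = 1235.4 kg/h and vapour = 574.6 kg/h.
The evaporator receives (1−α)·1810 of feed at 0.828 water and removes 0.782 of that water:
0.782×0.828×(1−α)×1810 = 574.6
(1−α) = 574.6/1172 = 0.4903;  α = 0.5097.

0.510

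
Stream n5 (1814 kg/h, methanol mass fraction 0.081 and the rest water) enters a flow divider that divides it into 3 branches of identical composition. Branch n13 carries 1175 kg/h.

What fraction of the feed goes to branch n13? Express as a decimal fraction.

0.648

Fraction to n13 = 1175/1814 = 0.6477.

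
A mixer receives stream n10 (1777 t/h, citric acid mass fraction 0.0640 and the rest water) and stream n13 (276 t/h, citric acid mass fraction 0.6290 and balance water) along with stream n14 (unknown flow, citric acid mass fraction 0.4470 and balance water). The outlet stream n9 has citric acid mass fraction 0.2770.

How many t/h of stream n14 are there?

Let n14 be the unknown flow. Total out = 2053 + n14.
citric acid balance: 287.33 + 0.447·n14 = 0.277·(2053 + n14)
(0.447 − 0.277)·n14 = 0.277×2053 − 287.33 = 281.35
n14 = 281.35 / 0.170 = 1655 t/h

1655 t/h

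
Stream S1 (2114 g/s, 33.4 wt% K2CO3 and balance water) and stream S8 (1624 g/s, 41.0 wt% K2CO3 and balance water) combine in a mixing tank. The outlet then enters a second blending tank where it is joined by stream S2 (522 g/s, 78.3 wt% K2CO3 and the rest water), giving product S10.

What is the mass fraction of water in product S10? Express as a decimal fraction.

Overall, product flow = 4260 g/s.
water in = 2114×0.666 + 1624×0.590 + 522×0.217 = 2479.4 g/s.
water fraction in S10 = 0.5820.

0.5820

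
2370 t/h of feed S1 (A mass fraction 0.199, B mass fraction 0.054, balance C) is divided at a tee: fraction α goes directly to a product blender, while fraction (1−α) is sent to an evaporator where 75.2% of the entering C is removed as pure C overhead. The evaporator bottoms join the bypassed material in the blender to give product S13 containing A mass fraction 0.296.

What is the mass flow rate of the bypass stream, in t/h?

All 2370×0.199 = 471.63 t/h of A reaches S13, so S13 = 471.63/0.296 = 1593.3 t/h and vapour = 776.66 t/h.
The evaporator receives (1−α)·2370 of feed at 0.747 C and removes 0.752 of that C:
0.752×0.747×(1−α)×2370 = 776.66
(1−α) = 776.66/1331.3 = 0.5834;  α = 0.4166.
Bypass flow = 0.4166×2370 = 987.42 t/h.

987.4 t/h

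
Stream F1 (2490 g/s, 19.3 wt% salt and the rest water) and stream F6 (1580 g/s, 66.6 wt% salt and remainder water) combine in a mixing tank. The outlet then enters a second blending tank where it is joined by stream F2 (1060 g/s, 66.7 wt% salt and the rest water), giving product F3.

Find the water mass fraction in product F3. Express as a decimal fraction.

Overall, product flow = 5130 g/s.
water in = 2490×0.807 + 1580×0.334 + 1060×0.333 = 2890.1 g/s.
water fraction in F3 = 0.5634.

0.5634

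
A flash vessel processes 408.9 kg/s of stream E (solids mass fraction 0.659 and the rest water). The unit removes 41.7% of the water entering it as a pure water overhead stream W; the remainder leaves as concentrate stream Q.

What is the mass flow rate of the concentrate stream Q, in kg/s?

water entering = 408.9×0.341 = 139.43 kg/s; overhead removed = 0.417×139.43 = 58.144 kg/s.
Concentrate = 408.9 − 58.144 = 350.76 kg/s.

350.8 kg/s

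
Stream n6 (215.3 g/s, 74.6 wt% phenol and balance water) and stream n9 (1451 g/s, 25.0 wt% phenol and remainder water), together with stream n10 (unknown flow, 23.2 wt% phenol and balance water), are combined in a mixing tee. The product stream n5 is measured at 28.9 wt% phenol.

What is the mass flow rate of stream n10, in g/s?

Let n10 be the unknown flow. Total out = 1666.3 + n10.
phenol balance: 523.36 + 0.232·n10 = 0.289·(1666.3 + n10)
(0.232 − 0.289)·n10 = 0.289×1666.3 − 523.36 = -41.803
n10 = -41.803 / -0.057 = 733.39 g/s

733.4 g/s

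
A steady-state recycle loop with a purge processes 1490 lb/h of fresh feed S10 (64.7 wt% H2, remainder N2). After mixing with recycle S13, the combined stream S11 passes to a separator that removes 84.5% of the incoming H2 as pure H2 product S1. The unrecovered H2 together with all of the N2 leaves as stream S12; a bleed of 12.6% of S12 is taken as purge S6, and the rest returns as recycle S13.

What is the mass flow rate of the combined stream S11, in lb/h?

N2 enters only via S10 and leaves only via the purge: 1490×0.353 = 0.126×(N2 in S12), and the separator passes all N2, so N2 in S11 = N2 in S12 = 4174.4 lb/h.
H2 in S11: m_A = 1490×0.647 + (1−0.126)·(1−0.845)·m_A, so m_A = 964.03/0.8645 = 1115.1 lb/h.
S11 = 1115.1 + 4174.4 = 5289.5 lb/h.

5289 lb/h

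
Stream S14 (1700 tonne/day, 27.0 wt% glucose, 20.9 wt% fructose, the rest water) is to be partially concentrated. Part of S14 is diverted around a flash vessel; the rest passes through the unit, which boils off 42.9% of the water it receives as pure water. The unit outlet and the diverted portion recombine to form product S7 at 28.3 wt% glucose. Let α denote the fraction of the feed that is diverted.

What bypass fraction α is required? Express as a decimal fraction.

All 1700×0.270 = 459 tonne/day of glucose reaches S7, so S7 = 459/0.283 = 1621.9 tonne/day and vapour = 78.092 tonne/day.
The evaporator receives (1−α)·1700 of feed at 0.521 water and removes 0.429 of that water:
0.429×0.521×(1−α)×1700 = 78.092
(1−α) = 78.092/379.97 = 0.2055;  α = 0.7945.

0.794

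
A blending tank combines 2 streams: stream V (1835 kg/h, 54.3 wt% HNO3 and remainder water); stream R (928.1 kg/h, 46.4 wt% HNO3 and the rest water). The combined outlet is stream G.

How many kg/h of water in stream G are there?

water out = water in = 1835×0.457 + 928.1×0.536 = 1336.1 kg/h.

1336 kg/h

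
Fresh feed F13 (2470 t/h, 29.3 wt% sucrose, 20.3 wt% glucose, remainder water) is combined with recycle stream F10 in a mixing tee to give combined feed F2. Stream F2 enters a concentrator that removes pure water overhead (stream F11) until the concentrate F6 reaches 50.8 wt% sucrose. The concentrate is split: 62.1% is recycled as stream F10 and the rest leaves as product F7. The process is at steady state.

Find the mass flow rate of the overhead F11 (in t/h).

Overall sucrose balance (none leaves overhead): sucrose in fresh feed = sucrose in product, i.e. 2470×0.293 = (1−0.621)·F6·0.508.
F6 = 723.71/(0.508×0.379) = 3758.9 t/h.
Recycle F10 = 0.621×3758.9 = 2334.3 t/h.
Combined feed F2 = 2470 + 2334.3 = 4804.3 t/h.
Overhead F11 = F2 − F6 = 4804.3 − 3758.9 = 1045.4 t/h.

1045 t/h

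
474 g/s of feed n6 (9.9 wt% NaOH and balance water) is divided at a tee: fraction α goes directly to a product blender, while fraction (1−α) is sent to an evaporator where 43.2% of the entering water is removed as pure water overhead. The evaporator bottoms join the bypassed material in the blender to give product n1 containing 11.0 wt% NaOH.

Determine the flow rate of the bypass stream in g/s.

All 474×0.099 = 46.926 g/s of NaOH reaches n1, so n1 = 46.926/0.110 = 426.6 g/s and vapour = 47.4 g/s.
The evaporator receives (1−α)·474 of feed at 0.901 water and removes 0.432 of that water:
0.432×0.901×(1−α)×474 = 47.4
(1−α) = 47.4/184.5 = 0.2569;  α = 0.7431.
Bypass flow = 0.7431×474 = 352.22 g/s.

352.2 g/s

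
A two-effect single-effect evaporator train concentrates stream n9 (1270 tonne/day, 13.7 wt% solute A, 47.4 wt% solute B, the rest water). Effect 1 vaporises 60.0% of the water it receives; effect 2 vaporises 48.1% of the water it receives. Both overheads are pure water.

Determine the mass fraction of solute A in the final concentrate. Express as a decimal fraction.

water in feed = 1270×0.389 = 494.03 tonne/day.
After stage 1: water left = (1−0.600)×494.03 = 197.61; stream total = 973.58 tonne/day.
After stage 2: water left = (1−0.481)×197.61 = 102.56; final concentrate = 878.53 tonne/day.
solute A fraction = 173.99/878.53 = 0.198.

0.198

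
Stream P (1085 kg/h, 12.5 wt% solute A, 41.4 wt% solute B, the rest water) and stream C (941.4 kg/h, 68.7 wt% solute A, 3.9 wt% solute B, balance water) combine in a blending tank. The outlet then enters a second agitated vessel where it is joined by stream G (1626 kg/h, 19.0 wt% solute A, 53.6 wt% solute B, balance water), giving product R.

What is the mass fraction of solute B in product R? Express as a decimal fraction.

Overall, product flow = 3652.4 kg/h.
solute B in = 1085×0.414 + 941.4×0.039 + 1626×0.536 = 1357.4 kg/h.
solute B fraction in R = 0.372.

0.372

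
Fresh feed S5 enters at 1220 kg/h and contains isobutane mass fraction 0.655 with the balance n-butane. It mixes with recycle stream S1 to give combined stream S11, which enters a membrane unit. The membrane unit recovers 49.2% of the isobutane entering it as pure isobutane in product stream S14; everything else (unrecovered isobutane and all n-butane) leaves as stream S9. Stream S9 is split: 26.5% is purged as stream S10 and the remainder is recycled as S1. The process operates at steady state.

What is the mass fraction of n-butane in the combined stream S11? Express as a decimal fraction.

n-butane enters only via S5 and leaves only via the purge: 1220×0.345 = 0.265×(n-butane in S9), and the membrane unit passes all n-butane, so n-butane in S11 = n-butane in S9 = 1588.3 kg/h.
isobutane in S11: m_A = 1220×0.655 + (1−0.265)·(1−0.492)·m_A, so m_A = 799.1/0.6266 = 1275.3 kg/h.
S11 = 1275.3 + 1588.3 = 2863.6 kg/h.
n-butane fraction in S11 = 1588.3/2863.6 = 0.555.

0.555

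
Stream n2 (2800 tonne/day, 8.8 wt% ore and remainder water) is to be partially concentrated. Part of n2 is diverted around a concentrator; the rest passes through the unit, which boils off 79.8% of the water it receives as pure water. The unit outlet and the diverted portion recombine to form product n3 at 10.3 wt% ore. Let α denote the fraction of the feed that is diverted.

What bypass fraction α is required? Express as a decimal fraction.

All 2800×0.088 = 246.4 tonne/day of ore reaches n3, so n3 = 246.4/0.103 = 2392.2 tonne/day and vapour = 407.77 tonne/day.
The evaporator receives (1−α)·2800 of feed at 0.912 water and removes 0.798 of that water:
0.798×0.912×(1−α)×2800 = 407.77
(1−α) = 407.77/2037.8 = 0.2001;  α = 0.7999.

0.800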